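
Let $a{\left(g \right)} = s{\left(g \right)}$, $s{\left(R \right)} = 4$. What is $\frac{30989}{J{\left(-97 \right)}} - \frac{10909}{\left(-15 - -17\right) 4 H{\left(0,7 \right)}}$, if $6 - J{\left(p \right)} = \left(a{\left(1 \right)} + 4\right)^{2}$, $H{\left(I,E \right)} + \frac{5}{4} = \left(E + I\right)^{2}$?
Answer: $- \frac{3117630}{5539} \approx -562.85$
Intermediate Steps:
$H{\left(I,E \right)} = - \frac{5}{4} + \left(E + I\right)^{2}$
$a{\left(g \right)} = 4$
$J{\left(p \right)} = -58$ ($J{\left(p \right)} = 6 - \left(4 + 4\right)^{2} = 6 - 8^{2} = 6 - 64 = -58$)
$\frac{30989}{J{\left(-97 \right)}} - \frac{10909}{\left(-15 - -17\right) 4 H{\left(0,7 \right)}} = \frac{30989}{-58} - \frac{10909}{\left(-15 - -17\right) 4 \left(- \frac{5}{4} + \left(7 + 0\right)^{2}\right)} = 30989 \left(- \frac{1}{58}\right) - \frac{10909}{\left(-15 + 17\right) 4 \left(- \frac{5}{4} + 7^{2}\right)} = - \frac{30989}{58} - \frac{10909}{2 \cdot 4 \left(- \frac{5}{4} + 49\right)} = - \frac{30989}{58} - \frac{10909}{8 \cdot \frac{191}{4}} = - \frac{30989}{58} - \frac{10909}{382} = - \frac{3117630}{5539}$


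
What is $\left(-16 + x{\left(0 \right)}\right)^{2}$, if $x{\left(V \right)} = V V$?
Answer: $256$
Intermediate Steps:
$x{\left(V \right)} = V^{2}$
$\left(-16 + x{\left(0 \right)}\right)^{2} = \left(-16 + 0^{2}\right)^{2} = \left(-16 + 0\right)^{2} = \left(-16\right)^{2} = 256$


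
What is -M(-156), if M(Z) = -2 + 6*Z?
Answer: 938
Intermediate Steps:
-M(-156) = -(-2 + 6*(-156)) = -(-2 - 936) = -1*(-938) = 938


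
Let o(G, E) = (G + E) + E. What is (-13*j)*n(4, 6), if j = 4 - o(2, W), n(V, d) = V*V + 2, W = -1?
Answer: -936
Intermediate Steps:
o(G, E) = G + 2*E (o(G, E) = (E + G) + E = G + 2*E)
n(V, d) = 2 + V² (n(V, d) = V² + 2 = 2 + V²)
j = 4 (j = 4 - (2 + 2*(-1)) = 4 - (2 - 2) = 4 - 1*0 = 4 + 0 = 4)
(-13*j)*n(4, 6) = (-13*4)*(2 + 4²) = -52*(2 + 16) = -52*18 = -936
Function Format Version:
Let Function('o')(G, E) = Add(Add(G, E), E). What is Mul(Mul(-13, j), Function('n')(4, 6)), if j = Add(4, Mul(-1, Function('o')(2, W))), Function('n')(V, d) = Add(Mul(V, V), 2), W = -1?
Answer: -936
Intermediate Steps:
Function('o')(G, E) = Add(G, Mul(2, E)) (Function('o')(G, E) = Add(Add(E, G), E) = Add(G, Mul(2, E)))
Function('n')(V, d) = Add(2, Pow(V, 2)) (Function('n')(V, d) = Add(Pow(V, 2), 2) = Add(2, Pow(V, 2)))
j = 4 (j = Add(4, Mul(-1, Add(2, Mul(2, -1)))) = Add(4, Mul(-1, Add(2, -2))) = Add(4, Mul(-1, 0)) = Add(4, 0) = 4)
Mul(Mul(-13, j), Function('n')(4, 6)) = Mul(Mul(-13, 4), Add(2, Pow(4, 2))) = Mul(-52, Add(2, 16)) = Mul(-52, 18) = -936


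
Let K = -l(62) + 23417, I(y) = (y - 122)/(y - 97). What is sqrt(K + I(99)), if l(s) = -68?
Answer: sqrt(93894)/2 ≈ 153.21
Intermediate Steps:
I(y) = (-122 + y)/(-97 + y)
K = 23485 (K = -1*(-68) + 23417 = 68 + 23417 = 23485)
sqrt(K + I(99)) = sqrt(23485 + (-122 + 99)/(-97 + 99)) = sqrt(23485 - 23/2) = sqrt(46947/2) = sqrt(93894)/2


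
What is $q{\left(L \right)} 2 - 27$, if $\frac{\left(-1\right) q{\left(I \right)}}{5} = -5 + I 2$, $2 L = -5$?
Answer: $73$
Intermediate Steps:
$L = - \frac{5}{2}$ ($L = \frac{1}{2} \left(-5\right) = - \frac{5}{2} \approx -2.5$)
$q{\left(I \right)} = 25 - 10 I$ ($q{\left(I \right)} = - 5 \left(-5 + I 2\right) = - 5 \left(-5 + 2 I\right) = 25 - 10 I$)
$q{\left(L \right)} 2 - 27 = \left(25 - -25\right) 2 - 27 = \left(25 + 25\right) 2 - 27 = 50 \cdot 2 - 27 = 100 - 27 = 73$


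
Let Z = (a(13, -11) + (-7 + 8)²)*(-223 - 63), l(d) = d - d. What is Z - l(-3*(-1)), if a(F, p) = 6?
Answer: -2002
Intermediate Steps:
l(d) = 0
Z = -2002 (Z = (6 + (-7 + 8)²)*(-223 - 63) = (6 + 1²)*(-286) = (6 + 1)*(-286) = 7*(-286) = -2002)
Z - l(-3*(-1)) = -2002 - 1*0 = -2002 + 0 = -2002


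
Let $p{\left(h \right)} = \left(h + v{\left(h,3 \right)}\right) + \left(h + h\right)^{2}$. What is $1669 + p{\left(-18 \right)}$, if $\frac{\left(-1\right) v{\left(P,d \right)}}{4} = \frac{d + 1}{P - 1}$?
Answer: $\frac{56009}{19} \approx 2947.8$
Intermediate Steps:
$v{\left(P,d \right)} = - \frac{4 \left(1 + d\right)}{-1 + P}$ ($v{\left(P,d \right)} = - 4 \frac{d + 1}{P - 1} = - 4 \frac{1 + d}{-1 + P} = - \frac{4 \left(1 + d\right)}{-1 + P}$)
$p{\left(h \right)} = h - \frac{16}{-1 + h} + 4 h^{2}$ ($p{\left(h \right)} = \left(h + \frac{4 \left(-1 - 3\right)}{-1 + h}\right) + \left(h + h\right)^{2} = \left(h + \frac{4 \left(-1 - 3\right)}{-1 + h}\right) + \left(2 h\right)^{2} = \left(h + 4 \frac{1}{-1 + h} \left(-4\right)\right) + 4 h^{2} = \left(h - \frac{16}{-1 + h}\right) + 4 h^{2} = h - \frac{16}{-1 + h} + 4 h^{2}$)
$1669 + p{\left(-18 \right)} = 1669 + \frac{-16 - 18 \left(1 + 4 \left(-18\right)\right) \left(-1 - 18\right)}{-1 - 18} = 1669 + \frac{-16 - 18 \left(1 - 72\right) \left(-19\right)}{-19} = 1669 - \frac{-16 - \left(-1278\right) \left(-19\right)}{19} = 1669 - \frac{-16 - 24282}{19} = 1669 - - \frac{24298}{19} = 1669 + \frac{24298}{19} = \frac{56009}{19}$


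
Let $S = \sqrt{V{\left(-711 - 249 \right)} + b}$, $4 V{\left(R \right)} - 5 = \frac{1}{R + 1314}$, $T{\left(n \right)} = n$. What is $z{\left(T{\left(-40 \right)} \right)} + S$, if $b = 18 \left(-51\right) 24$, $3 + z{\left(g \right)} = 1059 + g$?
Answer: $1016 + \frac{13 i \sqrt{65344506}}{708} \approx 1016.0 + 148.43 i$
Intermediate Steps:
$V{\left(R \right)} = \frac{5}{4} + \frac{1}{4 \left(1314 + R\right)}$ ($V{\left(R \right)} = \frac{5}{4} + \frac{1}{4 \left(R + 1314\right)} = \frac{5}{4} + \frac{1}{4 \left(1314 + R\right)}$)
$z{\left(g \right)} = 1056 + g$ ($z{\left(g \right)} = -3 + \left(1059 + g\right) = 1056 + g$)
$b = -22032$ ($b = \left(-918\right) 24 = -22032$)
$S = \frac{13 i \sqrt{65344506}}{708}$ ($S = \sqrt{\frac{6571 + 5 \left(-711 - 249\right)}{4 \left(1314 - 960\right)} - 22032} = \sqrt{\frac{6571 + 5 \left(-960\right)}{4 \left(1314 - 960\right)} - 22032} = \sqrt{\frac{6571 - 4800}{4 \cdot 354} - 22032} = \sqrt{\frac{1}{4} \cdot \frac{1}{354} \cdot 1771 - 22032} = \sqrt{\frac{1771}{1416} - 22032} = \sqrt{- \frac{31195541}{1416}} = \frac{13 i \sqrt{65344506}}{708} \approx 148.43 i$)
$z{\left(T{\left(-40 \right)} \right)} + S = \left(1056 - 40\right) + \frac{13 i \sqrt{65344506}}{708} = 1016 + \frac{13 i \sqrt{65344506}}{708}$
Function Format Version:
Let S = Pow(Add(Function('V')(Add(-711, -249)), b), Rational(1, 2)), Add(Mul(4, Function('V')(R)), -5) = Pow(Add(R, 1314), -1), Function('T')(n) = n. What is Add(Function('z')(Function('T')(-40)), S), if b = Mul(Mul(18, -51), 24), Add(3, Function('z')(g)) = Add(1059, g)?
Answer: Add(1016, Mul(Rational(13, 708), I, Pow(65344506, Rational(1, 2)))) ≈ Add(1016.0, Mul(148.43, I))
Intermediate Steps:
Function('V')(R) = Add(Rational(5, 4), Mul(Rational(1, 4), Pow(Add(1314, R), -1))) (Function('V')(R) = Add(Rational(5, 4), Mul(Rational(1, 4), Pow(Add(R, 1314), -1))) = Add(Rational(5, 4), Mul(Rational(1, 4), Pow(Add(1314, R), -1))))
Function('z')(g) = Add(1056, g) (Function('z')(g) = Add(-3, Add(1059, g)) = Add(1056, g))
b = -22032 (b = Mul(-918, 24) = -22032)
S = Mul(Rational(13, 708), I, Pow(65344506, Rational(1, 2))) (S = Pow(Add(Mul(Rational(1, 4), Pow(Add(1314, Add(-711, -249)), -1), Add(6571, Mul(5, Add(-711, -249)))), -22032), Rational(1, 2)) = Pow(Add(Mul(Rational(1, 4), Pow(Add(1314, -960), -1), Add(6571, Mul(5, -960))), -22032), Rational(1, 2)) = Pow(Add(Mul(Rational(1, 4), Pow(354, -1), Add(6571, -4800)), -22032), Rational(1, 2)) = Pow(Add(Mul(Rational(1, 4), Rational(1, 354), 1771), -22032), Rational(1, 2)) = Pow(Add(Rational(1771, 1416), -22032), Rational(1, 2)) = Pow(Rational(-31195541, 1416), Rational(1, 2)) = Mul(Rational(13, 708), I, Pow(65344506, Rational(1, 2))) ≈ Mul(148.43, I))
Add(Function('z')(Function('T')(-40)), S) = Add(Add(1056, -40), Mul(Rational(13, 708), I, Pow(65344506, Rational(1, 2)))) = Add(1016, Mul(Rational(13, 708), I, Pow(65344506, Rational(1, 2))))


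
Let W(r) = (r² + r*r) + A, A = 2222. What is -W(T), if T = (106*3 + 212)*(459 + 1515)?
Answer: -2189152579022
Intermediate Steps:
T = 1046220 (T = (318 + 212)*1974 = 530*1974 = 1046220)
W(r) = 2222 + 2*r² (W(r) = (r² + r*r) + 2222 = (r² + r²) + 2222 = 2*r² + 2222 = 2222 + 2*r²)
-W(T) = -(2222 + 2*1046220²) = -(2222 + 2*1094576288400) = -(2222 + 2189152576800) = -1*2189152579022 = -2189152579022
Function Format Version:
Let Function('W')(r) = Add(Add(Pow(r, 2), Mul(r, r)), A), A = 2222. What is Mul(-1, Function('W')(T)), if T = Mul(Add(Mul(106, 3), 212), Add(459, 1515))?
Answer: -2189152579022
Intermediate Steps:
T = 1046220 (T = Mul(Add(318, 212), 1974) = Mul(530, 1974) = 1046220)
Function('W')(r) = Add(2222, Mul(2, Pow(r, 2))) (Function('W')(r) = Add(Add(Pow(r, 2), Mul(r, r)), 2222) = Add(Add(Pow(r, 2), Pow(r, 2)), 2222) = Add(Mul(2, Pow(r, 2)), 2222) = Add(2222, Mul(2, Pow(r, 2))))
Mul(-1, Function('W')(T)) = Mul(-1, Add(2222, Mul(2, Pow(1046220, 2)))) = Mul(-1, Add(2222, Mul(2, 1094576288400))) = Mul(-1, Add(2222, 2189152576800)) = Mul(-1, 2189152579022) = -2189152579022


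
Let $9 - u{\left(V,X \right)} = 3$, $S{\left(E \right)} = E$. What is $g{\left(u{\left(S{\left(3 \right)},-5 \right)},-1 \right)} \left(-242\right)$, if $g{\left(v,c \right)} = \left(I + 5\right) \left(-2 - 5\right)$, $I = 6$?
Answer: $18634$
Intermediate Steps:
$u{\left(V,X \right)} = 6$ ($u{\left(V,X \right)} = 9 - 3 = 6$)
$g{\left(v,c \right)} = -77$ ($g{\left(v,c \right)} = \left(6 + 5\right) \left(-2 - 5\right) = 11 \left(-7\right) = -77$)
$g{\left(u{\left(S{\left(3 \right)},-5 \right)},-1 \right)} \left(-242\right) = \left(-77\right) \left(-242\right) = 18634$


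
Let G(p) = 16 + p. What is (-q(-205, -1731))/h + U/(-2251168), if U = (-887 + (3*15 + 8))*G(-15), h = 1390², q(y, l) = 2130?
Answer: -79590411/108737042320 ≈ -0.00073195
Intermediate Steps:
h = 1932100
U = -834 (U = (-887 + (3*15 + 8))*(16 - 15) = (-887 + (45 + 8))*1 = (-887 + 53)*1 = -834*1 = -834)
(-q(-205, -1731))/h + U/(-2251168) = -1*2130/1932100 - 834/(-2251168) = -2130*1/1932100 - 834*(-1/2251168) = -213/193210 + 417/1125584 = -79590411/108737042320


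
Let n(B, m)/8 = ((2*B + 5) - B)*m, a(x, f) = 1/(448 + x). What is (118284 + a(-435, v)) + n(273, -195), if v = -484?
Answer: -4100147/13 ≈ -3.1540e+5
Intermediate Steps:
n(B, m) = 8*m*(5 + B) (n(B, m) = 8*(((2*B + 5) - B)*m) = 8*(((5 + 2*B) - B)*m) = 8*((5 + B)*m) = 8*(m*(5 + B)) = 8*m*(5 + B))
(118284 + a(-435, v)) + n(273, -195) = (118284 + 1/(448 - 435)) + 8*(-195)*(5 + 273) = (118284 + 1/13) + 8*(-195)*278 = (118284 + 1/13) - 433680 = 1537693/13 - 433680 = -4100147/13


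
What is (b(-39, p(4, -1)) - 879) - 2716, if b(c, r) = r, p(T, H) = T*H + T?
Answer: -3595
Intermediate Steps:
p(T, H) = T + H*T (p(T, H) = H*T + T = T + H*T)
(b(-39, p(4, -1)) - 879) - 2716 = (4*(1 - 1) - 879) - 2716 = (4*0 - 879) - 2716 = (0 - 879) - 2716 = -879 - 2716 = -3595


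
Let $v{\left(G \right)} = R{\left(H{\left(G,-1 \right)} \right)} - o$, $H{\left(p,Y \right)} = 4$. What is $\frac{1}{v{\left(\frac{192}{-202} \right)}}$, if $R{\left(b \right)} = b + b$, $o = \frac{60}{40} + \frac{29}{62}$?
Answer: $\frac{31}{187} \approx 0.16578$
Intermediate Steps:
$o = \frac{61}{31}$ ($o = 60 \cdot \frac{1}{40} + 29 \cdot \frac{1}{62} = \frac{3}{2} + \frac{29}{62} = \frac{61}{31} \approx 1.9677$)
$R{\left(b \right)} = 2 b$
$v{\left(G \right)} = \frac{187}{31}$ ($v{\left(G \right)} = 2 \cdot 4 - \frac{61}{31} = 8 - \frac{61}{31} = \frac{187}{31}$)
$\frac{1}{v{\left(\frac{192}{-202} \right)}} = \frac{1}{\frac{187}{31}} = \frac{31}{187}$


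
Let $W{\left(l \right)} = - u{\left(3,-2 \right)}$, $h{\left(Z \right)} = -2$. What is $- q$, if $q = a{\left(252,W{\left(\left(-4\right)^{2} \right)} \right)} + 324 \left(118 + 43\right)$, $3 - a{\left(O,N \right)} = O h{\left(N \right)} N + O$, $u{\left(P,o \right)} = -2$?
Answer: $-52923$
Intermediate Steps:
$W{\left(l \right)} = 2$ ($W{\left(l \right)} = \left(-1\right) \left(-2\right) = 2$)
$a{\left(O,N \right)} = 3 - O + 2 N O$ ($a{\left(O,N \right)} = 3 - \left(O \left(-2\right) N + O\right) = 3 - \left(- 2 O N + O\right) = 3 - \left(- 2 N O + O\right) = 3 - \left(O - 2 N O\right) = 3 + \left(- O + 2 N O\right) = 3 - O + 2 N O$)
$q = 52923$ ($q = \left(3 - 252 + 2 \cdot 2 \cdot 252\right) + 324 \left(118 + 43\right) = \left(3 - 252 + 1008\right) + 324 \cdot 161 = 759 + 52164 = 52923$)
$- q = \left(-1\right) 52923 = -52923$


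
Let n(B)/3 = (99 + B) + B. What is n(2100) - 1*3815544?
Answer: -3802647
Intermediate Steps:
n(B) = 297 + 6*B (n(B) = 3*((99 + B) + B) = 3*(99 + 2*B) = 297 + 6*B)
n(2100) - 1*3815544 = (297 + 6*2100) - 1*3815544 = (297 + 12600) - 3815544 = 12897 - 3815544 = -3802647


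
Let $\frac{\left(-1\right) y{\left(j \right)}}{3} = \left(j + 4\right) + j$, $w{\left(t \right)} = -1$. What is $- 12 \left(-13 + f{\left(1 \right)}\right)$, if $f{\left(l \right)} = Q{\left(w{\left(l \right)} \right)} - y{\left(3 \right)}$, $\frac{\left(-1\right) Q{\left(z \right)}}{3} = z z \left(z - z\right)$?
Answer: $-204$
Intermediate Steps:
$Q{\left(z \right)} = 0$ ($Q{\left(z \right)} = - 3 z z \left(z - z\right) = - 3 z^{2} \cdot 0 = \left(-3\right) 0 = 0$)
$y{\left(j \right)} = -12 - 6 j$ ($y{\left(j \right)} = - 3 \left(\left(j + 4\right) + j\right) = - 3 \left(\left(4 + j\right) + j\right) = - 3 \left(4 + 2 j\right) = -12 - 6 j$)
$f{\left(l \right)} = 30$ ($f{\left(l \right)} = 0 - \left(-12 - 18\right) = 0 - -30 = 0 + 30 = 30$)
$- 12 \left(-13 + f{\left(1 \right)}\right) = - 12 \left(-13 + 30\right) = \left(-12\right) 17 = -204$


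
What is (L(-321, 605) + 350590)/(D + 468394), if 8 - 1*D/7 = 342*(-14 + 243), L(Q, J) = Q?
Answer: -350269/79776 ≈ -4.3907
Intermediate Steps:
D = -548170 (D = 56 - 2394*(-14 + 243) = 56 - 2394*229 = 56 - 7*78318 = 56 - 548226 = -548170)
(L(-321, 605) + 350590)/(D + 468394) = (-321 + 350590)/(-548170 + 468394) = 350269/(-79776) = 350269*(-1/79776) = -350269/79776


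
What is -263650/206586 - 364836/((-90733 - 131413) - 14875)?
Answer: 2146570541/8160870051 ≈ 0.26303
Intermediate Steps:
-263650/206586 - 364836/((-90733 - 131413) - 14875) = -263650*1/206586 - 364836/(-222146 - 14875) = -131825/103293 - 364836/(-237021) = -131825/103293 - 364836*(-1/237021) = -131825/103293 + 121612/79007 = 2146570541/8160870051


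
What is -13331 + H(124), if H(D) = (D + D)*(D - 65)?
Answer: 1301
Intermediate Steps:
H(D) = 2*D*(-65 + D) (H(D) = (2*D)*(-65 + D) = 2*D*(-65 + D))
-13331 + H(124) = -13331 + 2*124*(-65 + 124) = -13331 + 2*124*59 = -13331 + 14632 = 1301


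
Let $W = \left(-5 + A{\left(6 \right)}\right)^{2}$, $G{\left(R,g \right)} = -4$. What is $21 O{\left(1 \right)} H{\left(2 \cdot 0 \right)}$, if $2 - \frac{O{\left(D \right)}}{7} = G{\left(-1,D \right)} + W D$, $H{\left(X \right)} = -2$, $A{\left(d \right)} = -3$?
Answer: $17052$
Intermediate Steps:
$W = 64$ ($W = \left(-5 - 3\right)^{2} = \left(-8\right)^{2} = 64$)
$O{\left(D \right)} = 42 - 448 D$ ($O{\left(D \right)} = 14 - 7 \left(-4 + 64 D\right) = 14 - \left(-28 + 448 D\right) = 42 - 448 D$)
$21 O{\left(1 \right)} H{\left(2 \cdot 0 \right)} = 21 \left(42 - 448\right) \left(-2\right) = 21 \left(-406\right) \left(-2\right) = \left(-8526\right) \left(-2\right) = 17052$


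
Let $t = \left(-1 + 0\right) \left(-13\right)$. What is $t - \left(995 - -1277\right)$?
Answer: $-2259$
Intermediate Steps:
$t = 13$ ($t = \left(-1\right) \left(-13\right) = 13$)
$t - \left(995 - -1277\right) = 13 - \left(995 - -1277\right) = 13 - \left(995 + 1277\right) = 13 - 2272 = -2259$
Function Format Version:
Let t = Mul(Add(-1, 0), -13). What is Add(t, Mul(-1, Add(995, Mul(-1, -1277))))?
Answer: -2259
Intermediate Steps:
t = 13 (t = Mul(-1, -13) = 13)
Add(t, Mul(-1, Add(995, Mul(-1, -1277)))) = Add(13, Mul(-1, Add(995, Mul(-1, -1277)))) = Add(13, Mul(-1, Add(995, 1277))) = Add(13, Mul(-1, 2272)) = Add(13, -2272) = -2259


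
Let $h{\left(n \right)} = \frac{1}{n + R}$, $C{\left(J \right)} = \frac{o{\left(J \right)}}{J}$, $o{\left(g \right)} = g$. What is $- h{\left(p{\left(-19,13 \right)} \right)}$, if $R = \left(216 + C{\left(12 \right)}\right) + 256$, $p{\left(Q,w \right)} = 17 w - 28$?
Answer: $- \frac{1}{666} \approx -0.0015015$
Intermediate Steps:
$p{\left(Q,w \right)} = -28 + 17 w$
$C{\left(J \right)} = 1$ ($C{\left(J \right)} = \frac{J}{J} = 1$)
$R = 473$ ($R = \left(216 + 1\right) + 256 = 217 + 256 = 473$)
$h{\left(n \right)} = \frac{1}{473 + n}$ ($h{\left(n \right)} = \frac{1}{n + 473} = \frac{1}{473 + n}$)
$- h{\left(p{\left(-19,13 \right)} \right)} = - \frac{1}{473 + \left(-28 + 17 \cdot 13\right)} = - \frac{1}{473 + \left(-28 + 221\right)} = - \frac{1}{473 + 193} = - \frac{1}{666}$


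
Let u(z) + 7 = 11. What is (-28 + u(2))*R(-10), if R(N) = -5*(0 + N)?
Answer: -1200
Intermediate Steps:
u(z) = 4 (u(z) = -7 + 11 = 4)
R(N) = -5*N
(-28 + u(2))*R(-10) = (-28 + 4)*(-5*(-10)) = -24*50 = -1200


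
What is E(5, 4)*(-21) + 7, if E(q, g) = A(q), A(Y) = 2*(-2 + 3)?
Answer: -35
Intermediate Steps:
A(Y) = 2 (A(Y) = 2*1 = 2)
E(q, g) = 2
E(5, 4)*(-21) + 7 = 2*(-21) + 7 = -42 + 7 = -35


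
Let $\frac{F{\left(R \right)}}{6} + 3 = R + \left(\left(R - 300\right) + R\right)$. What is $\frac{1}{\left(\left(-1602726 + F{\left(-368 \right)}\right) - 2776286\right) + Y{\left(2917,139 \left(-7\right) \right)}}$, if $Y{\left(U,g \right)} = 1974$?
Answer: $- \frac{1}{4385480} \approx -2.2803 \cdot 10^{-7}$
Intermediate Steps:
$F{\left(R \right)} = -1818 + 18 R$ ($F{\left(R \right)} = -18 + 6 \left(R + \left(\left(R - 300\right) + R\right)\right) = -18 + 6 \left(R + \left(\left(-300 + R\right) + R\right)\right) = -18 + 6 \left(R + \left(-300 + 2 R\right)\right) = -18 + 6 \left(-300 + 3 R\right) = -18 + \left(-1800 + 18 R\right) = -1818 + 18 R$)
$\frac{1}{\left(\left(-1602726 + F{\left(-368 \right)}\right) - 2776286\right) + Y{\left(2917,139 \left(-7\right) \right)}} = \frac{1}{\left(\left(-1602726 + \left(-1818 + 18 \left(-368\right)\right)\right) - 2776286\right) + 1974} = \frac{1}{\left(\left(-1602726 - 8442\right) - 2776286\right) + 1974} = \frac{1}{\left(-1611168 - 2776286\right) + 1974} = \frac{1}{-4387454 + 1974} = \frac{1}{-4385480} = - \frac{1}{4385480}$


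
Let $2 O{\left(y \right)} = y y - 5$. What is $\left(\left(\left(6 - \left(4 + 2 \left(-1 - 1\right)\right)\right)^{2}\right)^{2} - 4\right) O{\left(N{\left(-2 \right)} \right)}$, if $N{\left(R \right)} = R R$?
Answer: $7106$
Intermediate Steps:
$N{\left(R \right)} = R^{2}$
$O{\left(y \right)} = - \frac{5}{2} + \frac{y^{2}}{2}$ ($O{\left(y \right)} = \frac{y y - 5}{2} = \frac{y^{2} - 5}{2} = \frac{-5 + y^{2}}{2} = - \frac{5}{2} + \frac{y^{2}}{2}$)
$\left(\left(\left(6 - \left(4 + 2 \left(-1 - 1\right)\right)\right)^{2}\right)^{2} - 4\right) O{\left(N{\left(-2 \right)} \right)} = \left(\left(\left(6 - \left(4 + 2 \left(-1 - 1\right)\right)\right)^{2}\right)^{2} - 4\right) \left(- \frac{5}{2} + \frac{\left(\left(-2\right)^{2}\right)^{2}}{2}\right) = \left(\left(\left(6 - \left(4 + 2 \left(-1 - 1\right)\right)\right)^{2}\right)^{2} - 4\right) \left(- \frac{5}{2} + \frac{4^{2}}{2}\right) = \left(\left(\left(6 - 0\right)^{2}\right)^{2} - 4\right) \left(- \frac{5}{2} + \frac{1}{2} \cdot 16\right) = \left(\left(\left(6 + \left(-4 + 4\right)\right)^{2}\right)^{2} - 4\right) \left(- \frac{5}{2} + 8\right) = \left(\left(\left(6 + 0\right)^{2}\right)^{2} - 4\right) \frac{11}{2} = \left(\left(6^{2}\right)^{2} - 4\right) \frac{11}{2} = \left(36^{2} - 4\right) \frac{11}{2} = \left(1296 - 4\right) \frac{11}{2} = 1292 \cdot \frac{11}{2} = 7106$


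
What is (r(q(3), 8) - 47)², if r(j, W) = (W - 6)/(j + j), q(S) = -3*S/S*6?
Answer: 717409/324 ≈ 2214.2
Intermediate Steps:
q(S) = -18 (q(S) = -3*1*6 = -3*6 = -18)
r(j, W) = (-6 + W)/(2*j) (r(j, W) = (-6 + W)/((2*j)) = (-6 + W)*(1/(2*j)) = (-6 + W)/(2*j))
(r(q(3), 8) - 47)² = ((½)*(-6 + 8)/(-18) - 47)² = ((½)*(-1/18)*2 - 47)² = (-1/18 - 47)² = (-847/18)² = 717409/324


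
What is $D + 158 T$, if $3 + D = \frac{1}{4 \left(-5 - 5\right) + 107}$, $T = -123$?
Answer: $- \frac{1302278}{67} \approx -19437.0$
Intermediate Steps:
$D = - \frac{200}{67}$ ($D = -3 + \frac{1}{4 \left(-5 - 5\right) + 107} = -3 + \frac{1}{4 \left(-10\right) + 107} = -3 + \frac{1}{-40 + 107} = -3 + \frac{1}{67} = - \frac{200}{67} \approx -2.9851$)
$D + 158 T = - \frac{200}{67} + 158 \left(-123\right) = - \frac{200}{67} - 19434 = - \frac{1302278}{67}$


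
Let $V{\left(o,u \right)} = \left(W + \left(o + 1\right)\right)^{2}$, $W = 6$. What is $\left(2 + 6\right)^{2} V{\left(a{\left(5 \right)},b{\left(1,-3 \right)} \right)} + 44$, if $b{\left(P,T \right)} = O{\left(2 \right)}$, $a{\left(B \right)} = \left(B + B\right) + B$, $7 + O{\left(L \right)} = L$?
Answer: $31020$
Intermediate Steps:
$O{\left(L \right)} = -7 + L$
$a{\left(B \right)} = 3 B$ ($a{\left(B \right)} = 2 B + B = 3 B$)
$b{\left(P,T \right)} = -5$ ($b{\left(P,T \right)} = -7 + 2 = -5$)
$V{\left(o,u \right)} = \left(7 + o\right)^{2}$ ($V{\left(o,u \right)} = \left(6 + \left(o + 1\right)\right)^{2} = \left(6 + \left(1 + o\right)\right)^{2} = \left(7 + o\right)^{2}$)
$\left(2 + 6\right)^{2} V{\left(a{\left(5 \right)},b{\left(1,-3 \right)} \right)} + 44 = \left(2 + 6\right)^{2} \left(7 + 3 \cdot 5\right)^{2} + 44 = 8^{2} \left(7 + 15\right)^{2} + 44 = 64 \cdot 22^{2} + 44 = 64 \cdot 484 + 44 = 30976 + 44 = 31020$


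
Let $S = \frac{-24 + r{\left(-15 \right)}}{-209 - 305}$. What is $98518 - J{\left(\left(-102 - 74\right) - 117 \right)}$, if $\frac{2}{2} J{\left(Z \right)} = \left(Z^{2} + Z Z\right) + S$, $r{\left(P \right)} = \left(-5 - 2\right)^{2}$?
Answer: $- \frac{37614495}{514} \approx -73180.0$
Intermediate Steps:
$r{\left(P \right)} = 49$ ($r{\left(P \right)} = \left(-7\right)^{2} = 49$)
$S = - \frac{25}{514}$ ($S = \frac{-24 + 49}{-209 - 305} = \frac{25}{-514} = 25 \left(- \frac{1}{514}\right) = - \frac{25}{514} \approx -0.048638$)
$J{\left(Z \right)} = - \frac{25}{514} + 2 Z^{2}$ ($J{\left(Z \right)} = \left(Z^{2} + Z Z\right) - \frac{25}{514} = \left(Z^{2} + Z^{2}\right) - \frac{25}{514} = 2 Z^{2} - \frac{25}{514} = - \frac{25}{514} + 2 Z^{2}$)
$98518 - J{\left(\left(-102 - 74\right) - 117 \right)} = 98518 - \left(- \frac{25}{514} + 2 \left(\left(-102 - 74\right) - 117\right)^{2}\right) = 98518 - \left(- \frac{25}{514} + 2 \left(-176 - 117\right)^{2}\right) = 98518 - \left(- \frac{25}{514} + 2 \left(-293\right)^{2}\right) = 98518 - \left(- \frac{25}{514} + 2 \cdot 85849\right) = 98518 - \left(- \frac{25}{514} + 171698\right) = 98518 - \frac{88252747}{514} = - \frac{37614495}{514}$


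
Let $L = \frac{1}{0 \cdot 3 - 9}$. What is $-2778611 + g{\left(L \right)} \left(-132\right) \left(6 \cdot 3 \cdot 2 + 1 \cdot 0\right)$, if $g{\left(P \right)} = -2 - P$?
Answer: $-2769635$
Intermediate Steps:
$L = - \frac{1}{9}$ ($L = \frac{1}{0 - 9} = \frac{1}{-9} = - \frac{1}{9} \approx -0.11111$)
$-2778611 + g{\left(L \right)} \left(-132\right) \left(6 \cdot 3 \cdot 2 + 1 \cdot 0\right) = -2778611 + \left(-2 - - \frac{1}{9}\right) \left(-132\right) \left(6 \cdot 3 \cdot 2 + 1 \cdot 0\right) = -2778611 + \left(-2 + \frac{1}{9}\right) \left(-132\right) \left(18 \cdot 2 + 0\right) = -2778611 + \left(- \frac{17}{9}\right) \left(-132\right) \left(36 + 0\right) = -2778611 + \frac{748}{3} \cdot 36 = -2778611 + 8976 = -2769635$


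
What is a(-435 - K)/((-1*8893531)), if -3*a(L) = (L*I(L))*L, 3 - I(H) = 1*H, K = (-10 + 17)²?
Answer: 114082672/26680593 ≈ 4.2759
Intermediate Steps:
K = 49 (K = 7² = 49)
I(H) = 3 - H
a(L) = -L²*(3 - L)/3 (a(L) = -L*(3 - L)*L/3 = -L²*(3 - L)/3)
a(-435 - K)/((-1*8893531)) = ((-435 - 1*49)²*(-3 + (-435 - 1*49))/3)/((-1*8893531)) = ((-435 - 49)²*(-3 + (-435 - 49))/3)/(-8893531) = ((⅓)*(-484)²*(-3 - 484))*(-1/8893531) = ((⅓)*234256*(-487))*(-1/8893531) = -114082672/3*(-1/8893531) = 114082672/26680593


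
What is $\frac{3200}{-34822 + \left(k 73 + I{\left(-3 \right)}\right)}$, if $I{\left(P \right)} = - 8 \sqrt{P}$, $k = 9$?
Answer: $- \frac{109328000}{1167247417} + \frac{25600 i \sqrt{3}}{1167247417} \approx -0.093663 + 3.7987 \cdot 10^{-5} i$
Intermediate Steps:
$\frac{3200}{-34822 + \left(k 73 + I{\left(-3 \right)}\right)} = \frac{3200}{-34822 + \left(9 \cdot 73 - 8 \sqrt{-3}\right)} = \frac{3200}{-34822 + \left(657 - 8 i \sqrt{3}\right)} = \frac{3200}{-34165 - 8 i \sqrt{3}}$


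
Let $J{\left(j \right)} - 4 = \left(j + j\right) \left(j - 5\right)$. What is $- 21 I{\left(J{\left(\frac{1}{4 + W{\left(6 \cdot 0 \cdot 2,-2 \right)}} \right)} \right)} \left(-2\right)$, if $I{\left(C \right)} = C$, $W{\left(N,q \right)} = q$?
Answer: $-21$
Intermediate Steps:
$J{\left(j \right)} = 4 + 2 j \left(-5 + j\right)$ ($J{\left(j \right)} = 4 + \left(j + j\right) \left(j - 5\right) = 4 + 2 j \left(-5 + j\right)$)
$- 21 I{\left(J{\left(\frac{1}{4 + W{\left(6 \cdot 0 \cdot 2,-2 \right)}} \right)} \right)} \left(-2\right) = - 21 \left(4 - \frac{10}{4 - 2} + 2 \left(\frac{1}{4 - 2}\right)^{2}\right) \left(-2\right) = - 21 \left(4 - \frac{10}{2} + 2 \left(\frac{1}{2}\right)^{2}\right) \left(-2\right) = - 21 \left(4 - 5 + \frac{2}{4}\right) \left(-2\right) = - 21 \left(4 - 5 + 2 \cdot \frac{1}{4}\right) \left(-2\right) = - 21 \left(4 - 5 + \frac{1}{2}\right) \left(-2\right) = \left(-21\right) \left(- \frac{1}{2}\right) \left(-2\right) = \frac{21}{2} \left(-2\right) = -21$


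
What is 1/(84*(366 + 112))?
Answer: 1/40152 ≈ 2.4905e-5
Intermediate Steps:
1/(84*(366 + 112)) = 1/(84*478) = 1/40152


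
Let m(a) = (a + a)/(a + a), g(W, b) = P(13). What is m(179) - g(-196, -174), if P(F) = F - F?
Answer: 1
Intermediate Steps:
P(F) = 0
g(W, b) = 0
m(a) = 1 (m(a) = (2*a)/((2*a)) = (2*a)*(1/(2*a)) = 1)
m(179) - g(-196, -174) = 1 - 1*0 = 1 + 0 = 1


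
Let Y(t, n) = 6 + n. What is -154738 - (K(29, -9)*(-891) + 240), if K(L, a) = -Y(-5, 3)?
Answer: -162997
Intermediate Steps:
K(L, a) = -9 (K(L, a) = -(6 + 3) = -1*9 = -9)
-154738 - (K(29, -9)*(-891) + 240) = -154738 - (-9*(-891) + 240) = -154738 - (8019 + 240) = -154738 - 1*8259 = -154738 - 8259 = -162997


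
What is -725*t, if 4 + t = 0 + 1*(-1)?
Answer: 3625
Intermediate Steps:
t = -5 (t = -4 + (0 + 1*(-1)) = -4 + (0 - 1) = -4 - 1 = -5)
-725*t = -725*(-5) = 3625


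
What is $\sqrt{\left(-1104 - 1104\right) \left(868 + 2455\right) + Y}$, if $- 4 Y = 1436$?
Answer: $i \sqrt{7337543} \approx 2708.8 i$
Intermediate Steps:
$Y = -359$ ($Y = \left(- \frac{1}{4}\right) 1436 = -359$)
$\sqrt{\left(-1104 - 1104\right) \left(868 + 2455\right) + Y} = \sqrt{\left(-1104 - 1104\right) \left(868 + 2455\right) - 359} = \sqrt{\left(-2208\right) 3323 - 359} = \sqrt{-7337184 - 359} = \sqrt{-7337543} = i \sqrt{7337543}$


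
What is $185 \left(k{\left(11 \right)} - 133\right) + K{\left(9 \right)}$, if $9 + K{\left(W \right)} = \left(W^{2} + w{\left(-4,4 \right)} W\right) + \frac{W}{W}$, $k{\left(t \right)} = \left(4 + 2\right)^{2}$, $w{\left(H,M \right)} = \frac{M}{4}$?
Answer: $-17863$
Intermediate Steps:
$w{\left(H,M \right)} = \frac{M}{4}$ ($w{\left(H,M \right)} = M \frac{1}{4} = \frac{M}{4}$)
$k{\left(t \right)} = 36$ ($k{\left(t \right)} = 6^{2} = 36$)
$K{\left(W \right)} = -8 + W + W^{2}$ ($K{\left(W \right)} = -9 + \left(\left(W^{2} + \frac{1}{4} \cdot 4 W\right) + \frac{W}{W}\right) = -9 + \left(\left(W^{2} + 1 W\right) + 1\right) = -9 + \left(\left(W^{2} + W\right) + 1\right) = -9 + \left(\left(W + W^{2}\right) + 1\right) = -9 + \left(1 + W + W^{2}\right) = -8 + W + W^{2}$)
$185 \left(k{\left(11 \right)} - 133\right) + K{\left(9 \right)} = 185 \left(36 - 133\right) + \left(-8 + 9 + 9^{2}\right) = 185 \left(-97\right) + \left(-8 + 9 + 81\right) = -17945 + 82 = -17863$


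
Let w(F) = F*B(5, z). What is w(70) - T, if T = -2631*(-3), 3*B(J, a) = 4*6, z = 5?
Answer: -7333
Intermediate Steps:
B(J, a) = 8 (B(J, a) = (4*6)/3 = (⅓)*24 = 8)
T = 7893
w(F) = 8*F (w(F) = F*8 = 8*F)
w(70) - T = 8*70 - 1*7893 = 560 - 7893 = -7333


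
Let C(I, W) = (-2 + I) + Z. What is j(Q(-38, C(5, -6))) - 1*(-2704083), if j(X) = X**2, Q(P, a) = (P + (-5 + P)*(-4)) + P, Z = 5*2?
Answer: 2713299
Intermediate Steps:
Z = 10
C(I, W) = 8 + I (C(I, W) = (-2 + I) + 10 = 8 + I)
Q(P, a) = 20 - 2*P (Q(P, a) = (P + (20 - 4*P)) + P = (20 - 3*P) + P = 20 - 2*P)
j(Q(-38, C(5, -6))) - 1*(-2704083) = (20 - 2*(-38))**2 - 1*(-2704083) = (20 + 76)**2 + 2704083 = 96**2 + 2704083 = 9216 + 2704083 = 2713299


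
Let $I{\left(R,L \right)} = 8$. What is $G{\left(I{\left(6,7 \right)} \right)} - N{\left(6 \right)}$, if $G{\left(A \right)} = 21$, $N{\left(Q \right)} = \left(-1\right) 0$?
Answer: $21$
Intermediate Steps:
$N{\left(Q \right)} = 0$
$G{\left(I{\left(6,7 \right)} \right)} - N{\left(6 \right)} = 21 - 0 = 21 + 0 = 21$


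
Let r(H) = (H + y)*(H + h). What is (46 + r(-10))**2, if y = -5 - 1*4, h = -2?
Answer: 75076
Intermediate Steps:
y = -9 (y = -5 - 4 = -9)
r(H) = (-9 + H)*(-2 + H) (r(H) = (H - 9)*(H - 2) = (-9 + H)*(-2 + H))
(46 + r(-10))**2 = (46 + (18 + (-10)**2 - 11*(-10)))**2 = (46 + (18 + 100 + 110))**2 = (46 + 228)**2 = 274**2 = 75076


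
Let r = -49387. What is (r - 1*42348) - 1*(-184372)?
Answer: 92637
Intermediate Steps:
(r - 1*42348) - 1*(-184372) = (-49387 - 1*42348) - 1*(-184372) = (-49387 - 42348) + 184372 = -91735 + 184372 = 92637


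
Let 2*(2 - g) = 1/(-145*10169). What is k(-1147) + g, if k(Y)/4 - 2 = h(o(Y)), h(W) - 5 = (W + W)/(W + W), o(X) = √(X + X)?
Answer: 100266341/2949010 ≈ 34.000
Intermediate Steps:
o(X) = √2*√X (o(X) = √(2*X) = √2*√X)
h(W) = 6 (h(W) = 5 + (W + W)/(W + W) = 5 + (2*W)/((2*W)) = 5 + (2*W)*(1/(2*W)) = 5 + 1 = 6)
g = 5898021/2949010 (g = 2 - 1/(2*((-145*10169))) = 2 - ½/(-1474505) = 2 - ½*(-1/1474505) = 2 + 1/2949010 = 5898021/2949010 ≈ 2.0000)
k(Y) = 32 (k(Y) = 8 + 4*6 = 8 + 24 = 32)
k(-1147) + g = 32 + 5898021/2949010 = 100266341/2949010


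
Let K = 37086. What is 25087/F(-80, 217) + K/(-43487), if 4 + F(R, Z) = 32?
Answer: 1089919961/1217636 ≈ 895.11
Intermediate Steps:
F(R, Z) = 28 (F(R, Z) = -4 + 32 = 28)
25087/F(-80, 217) + K/(-43487) = 25087/28 + 37086/(-43487) = 25087*(1/28) + 37086*(-1/43487) = 25087/28 - 37086/43487 = 1089919961/1217636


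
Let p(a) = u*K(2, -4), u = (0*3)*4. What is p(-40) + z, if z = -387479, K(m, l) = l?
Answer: -387479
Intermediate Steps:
u = 0 (u = 0*4 = 0)
p(a) = 0 (p(a) = 0*(-4) = 0)
p(-40) + z = 0 - 387479 = -387479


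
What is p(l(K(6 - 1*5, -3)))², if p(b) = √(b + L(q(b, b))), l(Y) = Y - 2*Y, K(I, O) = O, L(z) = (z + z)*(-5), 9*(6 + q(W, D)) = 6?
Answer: 169/3 ≈ 56.333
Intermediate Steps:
q(W, D) = -16/3 (q(W, D) = -6 + (⅑)*6 = -6 + ⅔ = -16/3)
L(z) = -10*z (L(z) = (2*z)*(-5) = -10*z)
l(Y) = -Y
p(b) = √(160/3 + b) (p(b) = √(b - 10*(-16/3)) = √(b + 160/3) = √(160/3 + b))
p(l(K(6 - 1*5, -3)))² = (√(480 + 9*(-1*(-3)))/3)² = (√(480 + 9*3)/3)² = (√(480 + 27)/3)² = (√507/3)² = ((13*√3)/3)² = (13*√3/3)² = 169/3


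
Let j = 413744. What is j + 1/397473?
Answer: 164452068913/397473 ≈ 4.1374e+5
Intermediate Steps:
j + 1/397473 = 413744 + 1/397473 = 164452068913/397473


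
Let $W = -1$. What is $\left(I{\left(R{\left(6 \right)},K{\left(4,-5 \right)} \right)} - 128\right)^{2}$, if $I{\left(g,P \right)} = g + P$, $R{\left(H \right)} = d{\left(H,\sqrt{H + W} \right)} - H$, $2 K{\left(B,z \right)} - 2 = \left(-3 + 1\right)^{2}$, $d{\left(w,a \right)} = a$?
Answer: $\left(131 - \sqrt{5}\right)^{2} \approx 16580.0$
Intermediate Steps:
$K{\left(B,z \right)} = 3$ ($K{\left(B,z \right)} = 1 + \frac{\left(-3 + 1\right)^{2}}{2} = 1 + \frac{\left(-2\right)^{2}}{2} = 1 + \frac{1}{2} \cdot 4 = 1 + 2 = 3$)
$R{\left(H \right)} = \sqrt{-1 + H} - H$ ($R{\left(H \right)} = \sqrt{H - 1} - H = \sqrt{-1 + H} - H$)
$I{\left(g,P \right)} = P + g$
$\left(I{\left(R{\left(6 \right)},K{\left(4,-5 \right)} \right)} - 128\right)^{2} = \left(\left(3 + \left(\sqrt{-1 + 6} - 6\right)\right) - 128\right)^{2} = \left(\left(3 - \left(6 - \sqrt{5}\right)\right) - 128\right)^{2} = \left(\left(-3 + \sqrt{5}\right) - 128\right)^{2} = \left(-131 + \sqrt{5}\right)^{2}$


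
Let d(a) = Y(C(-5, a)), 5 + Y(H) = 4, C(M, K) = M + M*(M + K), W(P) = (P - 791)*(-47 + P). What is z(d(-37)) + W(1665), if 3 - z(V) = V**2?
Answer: 1414134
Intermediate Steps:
W(P) = (-791 + P)*(-47 + P)
C(M, K) = M + M*(K + M)
Y(H) = -1 (Y(H) = -5 + 4 = -1)
d(a) = -1
z(V) = 3 - V**2
z(d(-37)) + W(1665) = (3 - 1*(-1)**2) + (37177 + 1665**2 - 838*1665) = (3 - 1*1) + (37177 + 2772225 - 1395270) = (3 - 1) + 1414132 = 2 + 1414132 = 1414134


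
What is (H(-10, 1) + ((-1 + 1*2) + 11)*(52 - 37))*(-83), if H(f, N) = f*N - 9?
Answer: -13363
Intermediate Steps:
H(f, N) = -9 + N*f (H(f, N) = N*f - 9 = -9 + N*f)
(H(-10, 1) + ((-1 + 1*2) + 11)*(52 - 37))*(-83) = ((-9 + 1*(-10)) + ((-1 + 1*2) + 11)*(52 - 37))*(-83) = ((-9 - 10) + ((-1 + 2) + 11)*15)*(-83) = (-19 + (1 + 11)*15)*(-83) = (-19 + 12*15)*(-83) = (-19 + 180)*(-83) = 161*(-83) = -13363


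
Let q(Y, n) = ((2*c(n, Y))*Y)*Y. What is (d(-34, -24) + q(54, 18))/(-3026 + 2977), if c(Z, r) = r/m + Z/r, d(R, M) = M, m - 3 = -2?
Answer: -45264/7 ≈ -6466.3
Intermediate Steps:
m = 1 (m = 3 - 2 = 1)
c(Z, r) = r + Z/r (c(Z, r) = r/1 + Z/r = r*1 + Z/r = r + Z/r)
q(Y, n) = Y²*(2*Y + 2*n/Y) (q(Y, n) = ((2*(Y + n/Y))*Y)*Y = ((2*Y + 2*n/Y)*Y)*Y = (Y*(2*Y + 2*n/Y))*Y = Y²*(2*Y + 2*n/Y))
(d(-34, -24) + q(54, 18))/(-3026 + 2977) = (-24 + 2*54*(18 + 54²))/(-3026 + 2977) = (-24 + 2*54*(18 + 2916))/(-49) = (-24 + 2*54*2934)*(-1/49) = (-24 + 316872)*(-1/49) = 316848*(-1/49) = -45264/7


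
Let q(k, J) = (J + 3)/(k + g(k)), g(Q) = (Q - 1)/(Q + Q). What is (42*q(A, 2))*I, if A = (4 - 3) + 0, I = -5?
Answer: -1050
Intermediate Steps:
g(Q) = (-1 + Q)/(2*Q) (g(Q) = (-1 + Q)/((2*Q)) = (-1 + Q)*(1/(2*Q)) = (-1 + Q)/(2*Q))
A = 1 (A = 1 + 0 = 1)
q(k, J) = (3 + J)/(k + (-1 + k)/(2*k)) (q(k, J) = (J + 3)/(k + (-1 + k)/(2*k)) = (3 + J)/(k + (-1 + k)/(2*k)))
(42*q(A, 2))*I = (42*(2*1*(3 + 2)/(-1 + 1 + 2*1**2)))*(-5) = (42*(2*1*5/(-1 + 1 + 2*1)))*(-5) = (42*(2*1*5/(-1 + 1 + 2)))*(-5) = (42*(2*1*5/2))*(-5) = (42*(2*1*(1/2)*5))*(-5) = (42*5)*(-5) = 210*(-5) = -1050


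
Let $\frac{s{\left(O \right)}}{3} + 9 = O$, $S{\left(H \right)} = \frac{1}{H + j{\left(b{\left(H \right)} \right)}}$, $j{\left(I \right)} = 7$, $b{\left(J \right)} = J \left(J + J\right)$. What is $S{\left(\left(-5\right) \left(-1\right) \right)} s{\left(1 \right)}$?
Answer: $-2$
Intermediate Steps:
$b{\left(J \right)} = 2 J^{2}$ ($b{\left(J \right)} = J 2 J = 2 J^{2}$)
$S{\left(H \right)} = \frac{1}{7 + H}$ ($S{\left(H \right)} = \frac{1}{H + 7} = \frac{1}{7 + H}$)
$s{\left(O \right)} = -27 + 3 O$
$S{\left(\left(-5\right) \left(-1\right) \right)} s{\left(1 \right)} = \frac{-27 + 3 \cdot 1}{7 - -5} = \frac{-27 + 3}{7 + 5} = \frac{1}{12} \left(-24\right) = -2$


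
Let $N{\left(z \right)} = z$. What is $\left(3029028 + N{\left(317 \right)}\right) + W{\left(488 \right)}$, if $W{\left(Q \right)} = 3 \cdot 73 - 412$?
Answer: $3029152$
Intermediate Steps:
$W{\left(Q \right)} = -193$ ($W{\left(Q \right)} = 219 - 412 = -193$)
$\left(3029028 + N{\left(317 \right)}\right) + W{\left(488 \right)} = \left(3029028 + 317\right) - 193 = 3029345 - 193 = 3029152$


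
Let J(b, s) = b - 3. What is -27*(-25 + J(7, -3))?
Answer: 567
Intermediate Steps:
J(b, s) = -3 + b
-27*(-25 + J(7, -3)) = -27*(-25 + (-3 + 7)) = -27*(-25 + 4) = -27*(-21) = 567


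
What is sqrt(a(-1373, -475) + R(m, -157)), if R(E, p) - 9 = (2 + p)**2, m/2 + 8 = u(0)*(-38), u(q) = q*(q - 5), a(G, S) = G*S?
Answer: sqrt(676209) ≈ 822.32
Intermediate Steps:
u(q) = q*(-5 + q)
m = -16 (m = -16 + 2*((0*(-5 + 0))*(-38)) = -16 + 2*((0*(-5))*(-38)) = -16 + 2*(0*(-38)) = -16 + 2*0 = -16 + 0 = -16)
R(E, p) = 9 + (2 + p)**2
sqrt(a(-1373, -475) + R(m, -157)) = sqrt(-1373*(-475) + (9 + (2 - 157)**2)) = sqrt(652175 + (9 + (-155)**2)) = sqrt(652175 + (9 + 24025)) = sqrt(652175 + 24034) = sqrt(676209)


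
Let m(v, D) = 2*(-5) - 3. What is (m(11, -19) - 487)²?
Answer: 250000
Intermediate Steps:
m(v, D) = -13 (m(v, D) = -10 - 3 = -13)
(m(11, -19) - 487)² = (-13 - 487)² = (-500)² = 250000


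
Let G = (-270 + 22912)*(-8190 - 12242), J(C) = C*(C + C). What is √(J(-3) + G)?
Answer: I*√462621326 ≈ 21509.0*I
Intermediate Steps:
J(C) = 2*C² (J(C) = C*(2*C) = 2*C²)
G = -462621344 (G = 22642*(-20432) = -462621344)
√(J(-3) + G) = √(2*(-3)² - 462621344) = √(2*9 - 462621344) = √(18 - 462621344) = √(-462621326) = I*√462621326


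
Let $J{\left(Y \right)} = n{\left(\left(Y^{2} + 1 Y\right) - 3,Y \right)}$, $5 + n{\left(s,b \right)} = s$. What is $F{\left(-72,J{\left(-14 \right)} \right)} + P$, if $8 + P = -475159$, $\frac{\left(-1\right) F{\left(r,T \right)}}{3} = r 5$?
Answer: $-474087$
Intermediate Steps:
$n{\left(s,b \right)} = -5 + s$
$J{\left(Y \right)} = -8 + Y + Y^{2}$ ($J{\left(Y \right)} = -5 - \left(3 - Y - Y^{2}\right) = -5 + \left(-3 + Y + Y^{2}\right) = -8 + Y + Y^{2}$)
$F{\left(r,T \right)} = - 15 r$ ($F{\left(r,T \right)} = - 3 r 5 = - 3 \cdot 5 r = - 15 r$)
$P = -475167$ ($P = -8 - 475159 = -475167$)
$F{\left(-72,J{\left(-14 \right)} \right)} + P = \left(-15\right) \left(-72\right) - 475167 = 1080 - 475167 = -474087$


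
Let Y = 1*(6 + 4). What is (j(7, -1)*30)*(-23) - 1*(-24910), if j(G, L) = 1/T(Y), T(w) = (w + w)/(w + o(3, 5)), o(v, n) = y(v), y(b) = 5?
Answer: 48785/2 ≈ 24393.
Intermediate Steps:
o(v, n) = 5
Y = 10 (Y = 1*10 = 10)
T(w) = 2*w/(5 + w) (T(w) = (w + w)/(w + 5) = (2*w)/(5 + w) = 2*w/(5 + w))
j(G, L) = ¾ (j(G, L) = 1/(2*10/(5 + 10)) = 1/(2*10/15) = 1/(2*10*(1/15)) = 1/(4/3) = ¾)
(j(7, -1)*30)*(-23) - 1*(-24910) = ((¾)*30)*(-23) - 1*(-24910) = (45/2)*(-23) + 24910 = -1035/2 + 24910 = 48785/2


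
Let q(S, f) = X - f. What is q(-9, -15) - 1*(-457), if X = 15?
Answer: 487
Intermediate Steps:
q(S, f) = 15 - f
q(-9, -15) - 1*(-457) = (15 - 1*(-15)) - 1*(-457) = (15 + 15) + 457 = 30 + 457 = 487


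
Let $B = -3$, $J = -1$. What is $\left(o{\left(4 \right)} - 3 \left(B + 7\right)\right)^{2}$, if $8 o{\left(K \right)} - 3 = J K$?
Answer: $\frac{9409}{64} \approx 147.02$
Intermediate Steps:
$o{\left(K \right)} = \frac{3}{8} - \frac{K}{8}$ ($o{\left(K \right)} = \frac{3}{8} + \frac{\left(-1\right) K}{8} = \frac{3}{8} - \frac{K}{8}$)
$\left(o{\left(4 \right)} - 3 \left(B + 7\right)\right)^{2} = \left(\left(\frac{3}{8} - \frac{1}{2}\right) - 3 \left(-3 + 7\right)\right)^{2} = \left(\left(\frac{3}{8} - \frac{1}{2}\right) - 12\right)^{2} = \left(- \frac{1}{8} - 12\right)^{2} = \left(- \frac{97}{8}\right)^{2} = \frac{9409}{64}$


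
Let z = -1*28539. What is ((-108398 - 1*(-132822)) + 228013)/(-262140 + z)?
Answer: -252437/290679 ≈ -0.86844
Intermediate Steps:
z = -28539
((-108398 - 1*(-132822)) + 228013)/(-262140 + z) = ((-108398 - 1*(-132822)) + 228013)/(-262140 - 28539) = ((-108398 + 132822) + 228013)/(-290679) = (24424 + 228013)*(-1/290679) = 252437*(-1/290679) = -252437/290679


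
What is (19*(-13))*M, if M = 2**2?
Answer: -988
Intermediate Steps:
M = 4
(19*(-13))*M = (19*(-13))*4 = -247*4 = -988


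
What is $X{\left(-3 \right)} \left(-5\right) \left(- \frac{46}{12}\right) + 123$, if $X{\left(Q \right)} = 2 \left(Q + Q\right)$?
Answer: $-107$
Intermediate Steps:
$X{\left(Q \right)} = 4 Q$ ($X{\left(Q \right)} = 2 \cdot 2 Q = 4 Q$)
$X{\left(-3 \right)} \left(-5\right) \left(- \frac{46}{12}\right) + 123 = 4 \left(-3\right) \left(-5\right) \left(- \frac{46}{12}\right) + 123 = \left(-12\right) \left(-5\right) \left(\left(-46\right) \frac{1}{12}\right) + 123 = 60 \left(- \frac{23}{6}\right) + 123 = -230 + 123 = -107$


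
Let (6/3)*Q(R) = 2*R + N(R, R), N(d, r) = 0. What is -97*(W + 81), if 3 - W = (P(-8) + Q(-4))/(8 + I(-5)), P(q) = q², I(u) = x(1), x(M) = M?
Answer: -22504/3 ≈ -7501.3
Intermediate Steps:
I(u) = 1
Q(R) = R (Q(R) = (2*R + 0)/2 = (2*R)/2 = R)
W = -11/3 (W = 3 - ((-8)² - 4)/(8 + 1) = 3 - (64 - 4)/9 = 3 - 60/9 = 3 - 1*20/3 = 3 - 20/3 = -11/3 ≈ -3.6667)
-97*(W + 81) = -97*(-11/3 + 81) = -97*232/3 = -22504/3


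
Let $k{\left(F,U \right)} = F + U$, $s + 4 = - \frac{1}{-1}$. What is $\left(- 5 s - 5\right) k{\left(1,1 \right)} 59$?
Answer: $1180$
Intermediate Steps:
$s = -3$ ($s = -4 - \frac{1}{-1} = -4 - -1 = -4 + 1 = -3$)
$\left(- 5 s - 5\right) k{\left(1,1 \right)} 59 = \left(\left(-5\right) \left(-3\right) - 5\right) \left(1 + 1\right) 59 = \left(15 - 5\right) 2 \cdot 59 = 10 \cdot 2 \cdot 59 = 20 \cdot 59 = 1180$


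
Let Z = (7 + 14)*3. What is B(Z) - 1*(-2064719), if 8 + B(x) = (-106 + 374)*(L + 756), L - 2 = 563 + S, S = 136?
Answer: 2455187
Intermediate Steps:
Z = 63 (Z = 21*3 = 63)
L = 701 (L = 2 + (563 + 136) = 2 + 699 = 701)
B(x) = 390468 (B(x) = -8 + (-106 + 374)*(701 + 756) = -8 + 268*1457 = -8 + 390476 = 390468)
B(Z) - 1*(-2064719) = 390468 - 1*(-2064719) = 390468 + 2064719 = 2455187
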